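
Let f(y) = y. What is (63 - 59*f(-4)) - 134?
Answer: 165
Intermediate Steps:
(63 - 59*f(-4)) - 134 = (63 - 59*(-4)) - 134 = (63 + 236) - 134 = 299 - 134 = 165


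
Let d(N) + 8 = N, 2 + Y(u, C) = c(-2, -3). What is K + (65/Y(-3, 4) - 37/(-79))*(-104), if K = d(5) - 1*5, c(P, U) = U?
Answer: 102328/79 ≈ 1295.3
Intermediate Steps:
Y(u, C) = -5 (Y(u, C) = -2 - 3 = -5)
d(N) = -8 + N
K = -8 (K = (-8 + 5) - 1*5 = -3 - 5 = -8)
K + (65/Y(-3, 4) - 37/(-79))*(-104) = -8 + (65/(-5) - 37/(-79))*(-104) = -8 + (65*(-⅕) - 37*(-1/79))*(-104) = -8 + (-13 + 37/79)*(-104) = -8 - 990/79*(-104) = -8 + 102960/79 = 102328/79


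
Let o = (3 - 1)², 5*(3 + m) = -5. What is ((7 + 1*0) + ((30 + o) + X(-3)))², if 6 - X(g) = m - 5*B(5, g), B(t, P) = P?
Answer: 1296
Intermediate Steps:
m = -4 (m = -3 + (⅕)*(-5) = -3 - 1 = -4)
X(g) = 10 + 5*g (X(g) = 6 - (-4 - 5*g) = 6 + (4 + 5*g) = 10 + 5*g)
o = 4 (o = 2² = 4)
((7 + 1*0) + ((30 + o) + X(-3)))² = ((7 + 1*0) + ((30 + 4) + (10 + 5*(-3))))² = ((7 + 0) + (34 + (10 - 15)))² = (7 + (34 - 5))² = (7 + 29)² = 36² = 1296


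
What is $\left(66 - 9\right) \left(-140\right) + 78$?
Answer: $-7902$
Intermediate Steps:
$\left(66 - 9\right) \left(-140\right) + 78 = 57 \left(-140\right) + 78 = -7980 + 78 = -7902$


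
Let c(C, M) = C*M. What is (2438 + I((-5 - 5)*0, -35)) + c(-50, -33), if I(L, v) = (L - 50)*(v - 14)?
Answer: 6538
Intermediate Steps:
I(L, v) = (-50 + L)*(-14 + v)
(2438 + I((-5 - 5)*0, -35)) + c(-50, -33) = (2438 + (700 - 50*(-35) - 14*(-5 - 5)*0 + ((-5 - 5)*0)*(-35))) - 50*(-33) = (2438 + (700 + 1750 - (-140)*0 - 10*0*(-35))) + 1650 = (2438 + (700 + 1750 - 14*0 + 0*(-35))) + 1650 = (2438 + (700 + 1750 + 0 + 0)) + 1650 = (2438 + 2450) + 1650 = 4888 + 1650 = 6538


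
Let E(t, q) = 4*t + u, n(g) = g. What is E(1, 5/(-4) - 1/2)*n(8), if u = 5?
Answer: 72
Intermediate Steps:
E(t, q) = 5 + 4*t (E(t, q) = 4*t + 5 = 5 + 4*t)
E(1, 5/(-4) - 1/2)*n(8) = (5 + 4*1)*8 = (5 + 4)*8 = 9*8 = 72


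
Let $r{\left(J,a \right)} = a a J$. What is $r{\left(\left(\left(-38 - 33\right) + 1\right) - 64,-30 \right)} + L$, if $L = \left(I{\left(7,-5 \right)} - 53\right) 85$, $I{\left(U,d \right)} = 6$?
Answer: $-124595$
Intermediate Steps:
$r{\left(J,a \right)} = J a^{2}$ ($r{\left(J,a \right)} = a^{2} J = J a^{2}$)
$L = -3995$ ($L = \left(6 - 53\right) 85 = \left(-47\right) 85 = -3995$)
$r{\left(\left(\left(-38 - 33\right) + 1\right) - 64,-30 \right)} + L = \left(\left(\left(-38 - 33\right) + 1\right) - 64\right) \left(-30\right)^{2} - 3995 = \left(\left(-71 + 1\right) - 64\right) 900 - 3995 = \left(-70 - 64\right) 900 - 3995 = \left(-134\right) 900 - 3995 = -120600 - 3995 = -124595$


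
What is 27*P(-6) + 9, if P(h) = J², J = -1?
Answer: 36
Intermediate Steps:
P(h) = 1 (P(h) = (-1)² = 1)
27*P(-6) + 9 = 27*1 + 9 = 27 + 9 = 36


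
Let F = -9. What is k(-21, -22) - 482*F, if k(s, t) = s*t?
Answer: 4800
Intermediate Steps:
k(-21, -22) - 482*F = -21*(-22) - 482*(-9) = 462 + 4338 = 4800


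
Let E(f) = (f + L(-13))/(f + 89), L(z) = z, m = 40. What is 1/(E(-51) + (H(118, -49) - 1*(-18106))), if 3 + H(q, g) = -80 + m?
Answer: 19/343165 ≈ 5.5367e-5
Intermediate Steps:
H(q, g) = -43 (H(q, g) = -3 + (-80 + 40) = -3 - 40 = -43)
E(f) = (-13 + f)/(89 + f) (E(f) = (f - 13)/(f + 89) = (-13 + f)/(89 + f))
1/(E(-51) + (H(118, -49) - 1*(-18106))) = 1/((-13 - 51)/(89 - 51) + (-43 - 1*(-18106))) = 1/(-64/38 + (-43 + 18106)) = 1/((1/38)*(-64) + 18063) = 1/(-32/19 + 18063) = 1/(343165/19) = 19/343165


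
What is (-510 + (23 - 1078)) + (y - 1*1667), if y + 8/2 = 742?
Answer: -2494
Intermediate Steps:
y = 738 (y = -4 + 742 = 738)
(-510 + (23 - 1078)) + (y - 1*1667) = (-510 + (23 - 1078)) + (738 - 1*1667) = (-510 - 1055) + (738 - 1667) = -1565 - 929 = -2494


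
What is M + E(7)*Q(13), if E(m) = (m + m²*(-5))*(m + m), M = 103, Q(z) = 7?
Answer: -23221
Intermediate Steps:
E(m) = 2*m*(m - 5*m²) (E(m) = (m - 5*m²)*(2*m) = 2*m*(m - 5*m²))
M + E(7)*Q(13) = 103 + (7²*(2 - 10*7))*7 = 103 + (49*(2 - 70))*7 = 103 + (49*(-68))*7 = 103 - 3332*7 = 103 - 23324 = -23221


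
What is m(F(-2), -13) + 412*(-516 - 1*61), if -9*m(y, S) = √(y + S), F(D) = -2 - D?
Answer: -237724 - I*√13/9 ≈ -2.3772e+5 - 0.40062*I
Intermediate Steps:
m(y, S) = -√(S + y)/9 (m(y, S) = -√(y + S)/9 = -√(S + y)/9)
m(F(-2), -13) + 412*(-516 - 1*61) = -√(-13 + (-2 - 1*(-2)))/9 + 412*(-516 - 1*61) = -√(-13 + (-2 + 2))/9 + 412*(-516 - 61) = -√(-13 + 0)/9 + 412*(-577) = -I*√13/9 - 237724 = -237724 - I*√13/9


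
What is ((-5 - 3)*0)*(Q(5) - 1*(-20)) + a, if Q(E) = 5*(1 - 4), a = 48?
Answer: 48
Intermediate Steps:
Q(E) = -15 (Q(E) = 5*(-3) = -15)
((-5 - 3)*0)*(Q(5) - 1*(-20)) + a = ((-5 - 3)*0)*(-15 - 1*(-20)) + 48 = (-8*0)*(-15 + 20) + 48 = 0*5 + 48 = 0 + 48 = 48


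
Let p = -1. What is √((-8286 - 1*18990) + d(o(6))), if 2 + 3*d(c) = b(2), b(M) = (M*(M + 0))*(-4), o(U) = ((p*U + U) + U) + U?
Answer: I*√27282 ≈ 165.17*I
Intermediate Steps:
o(U) = 2*U (o(U) = ((-U + U) + U) + U = (0 + U) + U = U + U = 2*U)
b(M) = -4*M² (b(M) = (M*M)*(-4) = M²*(-4) = -4*M²)
d(c) = -6 (d(c) = -⅔ + (-4*2²)/3 = -⅔ + (-4*4)/3 = -⅔ + (⅓)*(-16) = -⅔ - 16/3 = -6)
√((-8286 - 1*18990) + d(o(6))) = √((-8286 - 1*18990) - 6) = √((-8286 - 18990) - 6) = √(-27276 - 6) = √(-27282) = I*√27282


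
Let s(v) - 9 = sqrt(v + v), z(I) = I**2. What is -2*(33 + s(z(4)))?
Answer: -84 - 8*sqrt(2) ≈ -95.314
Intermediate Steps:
s(v) = 9 + sqrt(2)*sqrt(v) (s(v) = 9 + sqrt(v + v) = 9 + sqrt(2*v) = 9 + sqrt(2)*sqrt(v))
-2*(33 + s(z(4))) = -2*(33 + (9 + sqrt(2)*sqrt(4**2))) = -2*(33 + (9 + sqrt(2)*sqrt(16))) = -2*(33 + (9 + sqrt(2)*4)) = -2*(33 + (9 + 4*sqrt(2))) = -2*(42 + 4*sqrt(2)) = -84 - 8*sqrt(2)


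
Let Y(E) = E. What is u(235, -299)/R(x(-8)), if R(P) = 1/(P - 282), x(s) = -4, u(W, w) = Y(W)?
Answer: -67210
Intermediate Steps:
u(W, w) = W
R(P) = 1/(-282 + P)
u(235, -299)/R(x(-8)) = 235/(1/(-282 - 4)) = 235/(1/(-286)) = 235/(-1/286) = 235*(-286) = -67210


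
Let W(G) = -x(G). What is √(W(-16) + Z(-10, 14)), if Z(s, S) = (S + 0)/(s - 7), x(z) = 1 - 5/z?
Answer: I*√9877/68 ≈ 1.4615*I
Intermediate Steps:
x(z) = 1 - 5/z
Z(s, S) = S/(-7 + s)
W(G) = -(-5 + G)/G
√(W(-16) + Z(-10, 14)) = √((5 - 1*(-16))/(-16) + 14/(-7 - 10)) = √(-(5 + 16)/16 + 14/(-17)) = √(-1/16*21 + 14*(-1/17)) = √(-21/16 - 14/17) = √(-581/272) = I*√9877/68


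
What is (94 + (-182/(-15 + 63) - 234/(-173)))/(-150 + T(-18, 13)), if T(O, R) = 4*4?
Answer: -380161/556368 ≈ -0.68329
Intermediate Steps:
T(O, R) = 16
(94 + (-182/(-15 + 63) - 234/(-173)))/(-150 + T(-18, 13)) = (94 + (-182/(-15 + 63) - 234/(-173)))/(-150 + 16) = (94 + (-182/48 - 234*(-1/173)))/(-134) = (94 + (-182*1/48 + 234/173))*(-1/134) = (94 + (-91/24 + 234/173))*(-1/134) = (94 - 10127/4152)*(-1/134) = (380161/4152)*(-1/134) = -380161/556368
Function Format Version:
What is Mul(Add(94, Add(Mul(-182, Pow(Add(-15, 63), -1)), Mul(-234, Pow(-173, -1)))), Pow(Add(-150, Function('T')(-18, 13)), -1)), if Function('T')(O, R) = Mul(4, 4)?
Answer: Rational(-380161, 556368) ≈ -0.68329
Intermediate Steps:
Function('T')(O, R) = 16
Mul(Add(94, Add(Mul(-182, Pow(Add(-15, 63), -1)), Mul(-234, Pow(-173, -1)))), Pow(Add(-150, Function('T')(-18, 13)), -1)) = Mul(Add(94, Add(Mul(-182, Pow(Add(-15, 63), -1)), Mul(-234, Pow(-173, -1)))), Pow(Add(-150, 16), -1)) = Mul(Add(94, Add(Mul(-182, Pow(48, -1)), Mul(-234, Rational(-1, 173)))), Pow(-134, -1)) = Mul(Add(94, Add(Mul(-182, Rational(1, 48)), Rational(234, 173))), Rational(-1, 134)) = Mul(Add(94, Add(Rational(-91, 24), Rational(234, 173))), Rational(-1, 134)) = Mul(Add(94, Rational(-10127, 4152)), Rational(-1, 134)) = Mul(Rational(380161, 4152), Rational(-1, 134)) = Rational(-380161, 556368)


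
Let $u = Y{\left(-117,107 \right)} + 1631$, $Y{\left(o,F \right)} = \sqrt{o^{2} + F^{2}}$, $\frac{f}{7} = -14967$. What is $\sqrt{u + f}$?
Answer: $\sqrt{-103138 + \sqrt{25138}} \approx 320.9 i$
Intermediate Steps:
$f = -104769$ ($f = 7 \left(-14967\right) = -104769$)
$Y{\left(o,F \right)} = \sqrt{F^{2} + o^{2}}$
$u = 1631 + \sqrt{25138}$ ($u = \sqrt{107^{2} + \left(-117\right)^{2}} + 1631 = \sqrt{11449 + 13689} + 1631 = \sqrt{25138} + 1631 = 1631 + \sqrt{25138} \approx 1789.5$)
$\sqrt{u + f} = \sqrt{\left(1631 + \sqrt{25138}\right) - 104769} = \sqrt{-103138 + \sqrt{25138}}$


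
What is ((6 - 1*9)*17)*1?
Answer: -51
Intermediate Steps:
((6 - 1*9)*17)*1 = ((6 - 9)*17)*1 = -3*17*1 = -51*1 = -51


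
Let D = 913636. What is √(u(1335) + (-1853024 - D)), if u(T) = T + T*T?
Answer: 10*I*√9831 ≈ 991.51*I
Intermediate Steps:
u(T) = T + T²
√(u(1335) + (-1853024 - D)) = √(1335*(1 + 1335) + (-1853024 - 1*913636)) = √(1335*1336 + (-1853024 - 913636)) = √(1783560 - 2766660) = √(-983100) = 10*I*√9831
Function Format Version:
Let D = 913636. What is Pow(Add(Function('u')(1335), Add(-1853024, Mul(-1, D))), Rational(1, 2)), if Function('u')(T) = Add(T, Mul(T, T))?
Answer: Mul(10, I, Pow(9831, Rational(1, 2))) ≈ Mul(991.51, I)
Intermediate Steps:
Function('u')(T) = Add(T, Pow(T, 2))
Pow(Add(Function('u')(1335), Add(-1853024, Mul(-1, D))), Rational(1, 2)) = Pow(Add(Mul(1335, Add(1, 1335)), Add(-1853024, Mul(-1, 913636))), Rational(1, 2)) = Pow(Add(Mul(1335, 1336), Add(-1853024, -913636)), Rational(1, 2)) = Pow(Add(1783560, -2766660), Rational(1, 2)) = Pow(-983100, Rational(1, 2)) = Mul(10, I, Pow(9831, Rational(1, 2)))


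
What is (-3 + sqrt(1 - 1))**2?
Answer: 9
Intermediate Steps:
(-3 + sqrt(1 - 1))**2 = (-3 + sqrt(0))**2 = (-3 + 0)**2 = (-3)**2 = 9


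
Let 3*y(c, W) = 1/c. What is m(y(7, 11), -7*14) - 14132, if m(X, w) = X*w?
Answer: -42410/3 ≈ -14137.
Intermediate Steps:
y(c, W) = 1/(3*c)
m(y(7, 11), -7*14) - 14132 = ((⅓)/7)*(-7*14) - 14132 = ((⅓)*(⅐))*(-98) - 14132 = (1/21)*(-98) - 14132 = -14/3 - 14132 = -42410/3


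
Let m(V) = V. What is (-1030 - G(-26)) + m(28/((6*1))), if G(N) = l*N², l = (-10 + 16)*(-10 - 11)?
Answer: 252452/3 ≈ 84151.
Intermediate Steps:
l = -126 (l = 6*(-21) = -126)
G(N) = -126*N²
(-1030 - G(-26)) + m(28/((6*1))) = (-1030 - (-126)*(-26)²) + 28/((6*1)) = (-1030 - (-126)*676) + 28/6 = (-1030 - 1*(-85176)) + 28*(⅙) = (-1030 + 85176) + 14/3 = 84146 + 14/3 = 252452/3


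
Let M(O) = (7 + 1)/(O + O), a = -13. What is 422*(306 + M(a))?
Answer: 1677028/13 ≈ 1.2900e+5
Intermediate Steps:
M(O) = 4/O (M(O) = 8/((2*O)) = 8*(1/(2*O)) = 4/O)
422*(306 + M(a)) = 422*(306 + 4/(-13)) = 422*(306 + 4*(-1/13)) = 422*(306 - 4/13) = 422*(3974/13) = 1677028/13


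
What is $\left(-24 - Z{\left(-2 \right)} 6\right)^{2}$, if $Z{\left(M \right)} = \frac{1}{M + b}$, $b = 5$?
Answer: $676$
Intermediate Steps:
$Z{\left(M \right)} = \frac{1}{5 + M}$ ($Z{\left(M \right)} = \frac{1}{M + 5} = \frac{1}{5 + M}$)
$\left(-24 - Z{\left(-2 \right)} 6\right)^{2} = \left(-24 - \frac{1}{5 - 2} \cdot 6\right)^{2} = \left(-24 - \frac{1}{3} \cdot 6\right)^{2} = \left(-24 - 2\right)^{2} = \left(-26\right)^{2} = 676$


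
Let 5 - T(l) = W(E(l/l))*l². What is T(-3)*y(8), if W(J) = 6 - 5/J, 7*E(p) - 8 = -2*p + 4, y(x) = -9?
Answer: 315/2 ≈ 157.50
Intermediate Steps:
E(p) = 12/7 - 2*p/7 (E(p) = 8/7 + (-2*p + 4)/7 = 8/7 + (4 - 2*p)/7 = 8/7 + (4/7 - 2*p/7) = 12/7 - 2*p/7)
W(J) = 6 - 5/J
T(l) = 5 - 5*l²/2 (T(l) = 5 - (6 - 5/(12/7 - 2*l/(7*l)))*l² = 5 - (6 - 5/(12/7 - 2/7*1))*l² = 5 - (6 - 5/(12/7 - 2/7))*l² = 5 - (6 - 5/10/7)*l² = 5 - (6 - 5*7/10)*l² = 5 - (6 - 7/2)*l² = 5 - 5*l²/2)
T(-3)*y(8) = (5 - 5/2*(-3)²)*(-9) = (5 - 5/2*9)*(-9) = (5 - 45/2)*(-9) = -35/2*(-9) = 315/2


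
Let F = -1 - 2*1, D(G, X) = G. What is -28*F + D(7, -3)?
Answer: 91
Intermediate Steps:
F = -3 (F = -1 - 2 = -3)
-28*F + D(7, -3) = -28*(-3) + 7 = 84 + 7 = 91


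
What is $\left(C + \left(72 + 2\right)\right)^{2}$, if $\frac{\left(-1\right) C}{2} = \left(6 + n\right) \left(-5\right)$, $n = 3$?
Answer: $26896$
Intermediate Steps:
$C = 90$ ($C = - 2 \left(6 + 3\right) \left(-5\right) = - 2 \cdot 9 \left(-5\right) = \left(-2\right) \left(-45\right) = 90$)
$\left(C + \left(72 + 2\right)\right)^{2} = \left(90 + \left(72 + 2\right)\right)^{2} = \left(90 + 74\right)^{2} = 164^{2} = 26896$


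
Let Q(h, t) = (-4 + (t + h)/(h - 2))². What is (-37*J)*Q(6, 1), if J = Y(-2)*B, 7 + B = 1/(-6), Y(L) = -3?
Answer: -128871/32 ≈ -4027.2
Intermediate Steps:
B = -43/6 (B = -7 + 1/(-6) = -7 - ⅙ = -43/6 ≈ -7.1667)
J = 43/2 (J = -3*(-43/6) = 43/2 ≈ 21.500)
Q(h, t) = (-4 + (h + t)/(-2 + h))²
(-37*J)*Q(6, 1) = (-37*43/2)*((8 + 1 - 3*6)²/(-2 + 6)²) = -1591*(8 + 1 - 18)²/(2*4²) = -1591*(-9)²/32 = -1591*81/32 = -1591/2*81/16 = -128871/32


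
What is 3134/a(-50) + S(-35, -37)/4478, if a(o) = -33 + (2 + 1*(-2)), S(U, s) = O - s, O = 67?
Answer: -7015310/73887 ≈ -94.947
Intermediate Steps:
S(U, s) = 67 - s
a(o) = -33 (a(o) = -33 + (2 - 2) = -33 + 0 = -33)
3134/a(-50) + S(-35, -37)/4478 = 3134/(-33) + (67 - 1*(-37))/4478 = 3134*(-1/33) + (67 + 37)*(1/4478) = -3134/33 + 104*(1/4478) = -3134/33 + 52/2239 = -7015310/73887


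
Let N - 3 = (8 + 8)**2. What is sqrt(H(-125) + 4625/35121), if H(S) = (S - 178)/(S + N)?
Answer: I*sqrt(47165267267382)/4706214 ≈ 1.4593*I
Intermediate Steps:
N = 259 (N = 3 + (8 + 8)**2 = 3 + 16**2 = 3 + 256 = 259)
H(S) = (-178 + S)/(259 + S) (H(S) = (S - 178)/(S + 259) = (-178 + S)/(259 + S))
sqrt(H(-125) + 4625/35121) = sqrt((-178 - 125)/(259 - 125) + 4625/35121) = sqrt(-303/134 + 4625*(1/35121)) = sqrt((1/134)*(-303) + 4625/35121) = sqrt(-303/134 + 4625/35121) = sqrt(-10021913/4706214) = I*sqrt(47165267267382)/4706214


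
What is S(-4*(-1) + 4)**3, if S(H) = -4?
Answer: -64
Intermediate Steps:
S(-4*(-1) + 4)**3 = (-4)**3 = -64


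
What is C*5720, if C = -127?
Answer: -726440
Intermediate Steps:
C*5720 = -127*5720 = -726440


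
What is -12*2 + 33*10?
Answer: 306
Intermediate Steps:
-12*2 + 33*10 = -24 + 330 = 306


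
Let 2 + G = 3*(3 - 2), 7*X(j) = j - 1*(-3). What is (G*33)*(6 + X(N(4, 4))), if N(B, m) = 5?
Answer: 1650/7 ≈ 235.71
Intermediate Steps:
X(j) = 3/7 + j/7 (X(j) = (j - 1*(-3))/7 = (j + 3)/7 = (3 + j)/7 = 3/7 + j/7)
G = 1 (G = -2 + 3*(3 - 2) = -2 + 3*1 = -2 + 3 = 1)
(G*33)*(6 + X(N(4, 4))) = (1*33)*(6 + (3/7 + (⅐)*5)) = 33*(6 + (3/7 + 5/7)) = 33*(6 + 8/7) = 33*(50/7) = 1650/7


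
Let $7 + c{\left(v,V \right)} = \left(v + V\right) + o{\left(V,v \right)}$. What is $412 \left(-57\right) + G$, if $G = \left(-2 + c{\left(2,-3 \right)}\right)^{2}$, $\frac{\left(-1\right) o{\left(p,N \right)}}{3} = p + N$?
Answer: $-23435$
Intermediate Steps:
$o{\left(p,N \right)} = - 3 N - 3 p$ ($o{\left(p,N \right)} = - 3 \left(p + N\right) = - 3 \left(N + p\right) = - 3 N - 3 p$)
$c{\left(v,V \right)} = -7 - 2 V - 2 v$ ($c{\left(v,V \right)} = -7 + \left(\left(v + V\right) - \left(3 V + 3 v\right)\right) = -7 + \left(\left(V + v\right) - \left(3 V + 3 v\right)\right) = -7 - \left(2 V + 2 v\right) = -7 - 2 V - 2 v$)
$G = 49$ ($G = \left(-2 - 5\right)^{2} = \left(-7\right)^{2} = 49$)
$412 \left(-57\right) + G = 412 \left(-57\right) + 49 = -23484 + 49 = -23435$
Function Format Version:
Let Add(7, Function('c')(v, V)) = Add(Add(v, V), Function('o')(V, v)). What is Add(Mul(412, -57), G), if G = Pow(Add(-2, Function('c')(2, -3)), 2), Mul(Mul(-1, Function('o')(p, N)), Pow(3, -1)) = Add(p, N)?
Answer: -23435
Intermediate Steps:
Function('o')(p, N) = Add(Mul(-3, N), Mul(-3, p)) (Function('o')(p, N) = Mul(-3, Add(p, N)) = Mul(-3, Add(N, p)) = Add(Mul(-3, N), Mul(-3, p)))
Function('c')(v, V) = Add(-7, Mul(-2, V), Mul(-2, v)) (Function('c')(v, V) = Add(-7, Add(Add(v, V), Add(Mul(-3, v), Mul(-3, V)))) = Add(-7, Add(Add(V, v), Add(Mul(-3, V), Mul(-3, v)))) = Add(-7, Add(Mul(-2, V), Mul(-2, v))) = Add(-7, Mul(-2, V), Mul(-2, v)))
G = 49 (G = Pow(Add(-2, Add(-7, Mul(-2, -3), Mul(-2, 2))), 2) = Pow(Add(-2, Add(-7, 6, -4)), 2) = Pow(Add(-2, -5), 2) = Pow(-7, 2) = 49)
Add(Mul(412, -57), G) = Add(Mul(412, -57), 49) = Add(-23484, 49) = -23435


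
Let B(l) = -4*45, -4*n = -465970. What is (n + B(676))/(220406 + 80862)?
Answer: 232625/602536 ≈ 0.38608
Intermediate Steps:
n = 232985/2 (n = -¼*(-465970) = 232985/2 ≈ 1.1649e+5)
B(l) = -180
(n + B(676))/(220406 + 80862) = (232985/2 - 180)/(220406 + 80862) = (232625/2)/301268 = (232625/2)*(1/301268) = 232625/602536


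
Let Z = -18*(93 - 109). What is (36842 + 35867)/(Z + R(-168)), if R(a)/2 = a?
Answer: -72709/48 ≈ -1514.8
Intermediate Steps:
Z = 288 (Z = -18*(-16) = 288)
R(a) = 2*a
(36842 + 35867)/(Z + R(-168)) = (36842 + 35867)/(288 + 2*(-168)) = 72709/(288 - 336) = 72709/(-48) = 72709*(-1/48) = -72709/48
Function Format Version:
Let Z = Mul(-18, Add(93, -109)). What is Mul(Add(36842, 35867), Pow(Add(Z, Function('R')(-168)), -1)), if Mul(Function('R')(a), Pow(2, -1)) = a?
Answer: Rational(-72709, 48) ≈ -1514.8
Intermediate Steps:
Z = 288 (Z = Mul(-18, -16) = 288)
Function('R')(a) = Mul(2, a)
Mul(Add(36842, 35867), Pow(Add(Z, Function('R')(-168)), -1)) = Mul(Add(36842, 35867), Pow(Add(288, Mul(2, -168)), -1)) = Mul(72709, Pow(Add(288, -336), -1)) = Mul(72709, Pow(-48, -1)) = Mul(72709, Rational(-1, 48)) = Rational(-72709, 48)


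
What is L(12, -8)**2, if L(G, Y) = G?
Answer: 144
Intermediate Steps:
L(12, -8)**2 = 12**2 = 144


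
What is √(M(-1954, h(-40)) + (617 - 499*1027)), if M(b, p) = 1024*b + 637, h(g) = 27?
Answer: 37*I*√1835 ≈ 1585.0*I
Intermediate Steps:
M(b, p) = 637 + 1024*b
√(M(-1954, h(-40)) + (617 - 499*1027)) = √((637 + 1024*(-1954)) + (617 - 499*1027)) = √((637 - 2000896) + (617 - 512473)) = √(-2000259 - 511856) = √(-2512115) = 37*I*√1835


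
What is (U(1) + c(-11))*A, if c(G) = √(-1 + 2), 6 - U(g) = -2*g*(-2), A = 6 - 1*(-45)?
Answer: 153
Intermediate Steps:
A = 51 (A = 6 + 45 = 51)
U(g) = 6 - 4*g (U(g) = 6 - (-2*g)*(-2) = 6 - 4*g)
c(G) = 1 (c(G) = √1 = 1)
(U(1) + c(-11))*A = ((6 - 4*1) + 1)*51 = ((6 - 4) + 1)*51 = (2 + 1)*51 = 3*51 = 153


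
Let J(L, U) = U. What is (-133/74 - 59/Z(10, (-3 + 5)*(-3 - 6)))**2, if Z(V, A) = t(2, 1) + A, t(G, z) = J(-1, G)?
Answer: 1252161/350464 ≈ 3.5729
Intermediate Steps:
t(G, z) = G
Z(V, A) = 2 + A
(-133/74 - 59/Z(10, (-3 + 5)*(-3 - 6)))**2 = (-133/74 - 59/(2 + (-3 + 5)*(-3 - 6)))**2 = (-133*1/74 - 59/(2 + 2*(-9)))**2 = (-133/74 - 59/(2 - 18))**2 = (-133/74 - 59/(-16))**2 = (-133/74 - 59*(-1/16))**2 = (-133/74 + 59/16)**2 = (1119/592)**2 = 1252161/350464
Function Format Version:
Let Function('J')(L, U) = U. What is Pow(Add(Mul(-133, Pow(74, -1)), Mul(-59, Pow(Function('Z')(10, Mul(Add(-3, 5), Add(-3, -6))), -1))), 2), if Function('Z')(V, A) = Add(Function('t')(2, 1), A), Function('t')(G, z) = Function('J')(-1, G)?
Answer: Rational(1252161, 350464) ≈ 3.5729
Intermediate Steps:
Function('t')(G, z) = G
Function('Z')(V, A) = Add(2, A)
Pow(Add(Mul(-133, Pow(74, -1)), Mul(-59, Pow(Function('Z')(10, Mul(Add(-3, 5), Add(-3, -6))), -1))), 2) = Pow(Add(Mul(-133, Pow(74, -1)), Mul(-59, Pow(Add(2, Mul(Add(-3, 5), Add(-3, -6))), -1))), 2) = Pow(Add(Mul(-133, Rational(1, 74)), Mul(-59, Pow(Add(2, Mul(2, -9)), -1))), 2) = Pow(Add(Rational(-133, 74), Mul(-59, Pow(Add(2, -18), -1))), 2) = Pow(Add(Rational(-133, 74), Mul(-59, Pow(-16, -1))), 2) = Pow(Add(Rational(-133, 74), Mul(-59, Rational(-1, 16))), 2) = Pow(Add(Rational(-133, 74), Rational(59, 16)), 2) = Pow(Rational(1119, 592), 2) = Rational(1252161, 350464)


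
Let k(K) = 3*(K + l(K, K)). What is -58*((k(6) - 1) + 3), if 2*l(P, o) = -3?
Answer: -899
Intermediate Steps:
l(P, o) = -3/2 (l(P, o) = (½)*(-3) = -3/2)
k(K) = -9/2 + 3*K (k(K) = 3*(K - 3/2) = 3*(-3/2 + K) = -9/2 + 3*K)
-58*((k(6) - 1) + 3) = -58*(((-9/2 + 3*6) - 1) + 3) = -58*(((-9/2 + 18) - 1) + 3) = -58*((27/2 - 1) + 3) = -58*(25/2 + 3) = -58*31/2 = -899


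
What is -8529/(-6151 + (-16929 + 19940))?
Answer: 8529/3140 ≈ 2.7162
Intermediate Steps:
-8529/(-6151 + (-16929 + 19940)) = -8529/(-6151 + 3011) = -8529/(-3140) = -8529*(-1/3140) = 8529/3140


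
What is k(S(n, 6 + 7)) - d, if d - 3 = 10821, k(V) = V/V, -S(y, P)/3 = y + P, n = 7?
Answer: -10823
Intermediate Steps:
S(y, P) = -3*P - 3*y (S(y, P) = -3*(y + P) = -3*(P + y) = -3*P - 3*y)
k(V) = 1
d = 10824 (d = 3 + 10821 = 10824)
k(S(n, 6 + 7)) - d = 1 - 1*10824 = 1 - 10824 = -10823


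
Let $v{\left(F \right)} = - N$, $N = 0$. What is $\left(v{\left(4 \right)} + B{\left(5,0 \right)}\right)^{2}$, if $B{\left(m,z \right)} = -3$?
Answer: $9$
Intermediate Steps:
$v{\left(F \right)} = 0$ ($v{\left(F \right)} = \left(-1\right) 0 = 0$)
$\left(v{\left(4 \right)} + B{\left(5,0 \right)}\right)^{2} = \left(0 - 3\right)^{2} = \left(-3\right)^{2} = 9$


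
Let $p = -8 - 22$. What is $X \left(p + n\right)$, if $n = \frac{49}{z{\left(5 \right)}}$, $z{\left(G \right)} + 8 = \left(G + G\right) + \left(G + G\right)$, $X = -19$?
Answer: $\frac{5909}{12} \approx 492.42$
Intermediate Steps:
$z{\left(G \right)} = -8 + 4 G$ ($z{\left(G \right)} = -8 + \left(\left(G + G\right) + \left(G + G\right)\right) = -8 + \left(2 G + 2 G\right) = -8 + 4 G$)
$n = \frac{49}{12}$ ($n = \frac{49}{-8 + 4 \cdot 5} = \frac{49}{-8 + 20} = \frac{49}{12} \approx 4.0833$)
$p = -30$
$X \left(p + n\right) = - 19 \left(-30 + \frac{49}{12}\right) = \left(-19\right) \left(- \frac{311}{12}\right) = \frac{5909}{12}$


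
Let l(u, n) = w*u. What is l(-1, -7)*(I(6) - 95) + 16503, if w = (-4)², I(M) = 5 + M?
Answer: 17847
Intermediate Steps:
w = 16
l(u, n) = 16*u
l(-1, -7)*(I(6) - 95) + 16503 = (16*(-1))*((5 + 6) - 95) + 16503 = -16*(11 - 95) + 16503 = -16*(-84) + 16503 = 1344 + 16503 = 17847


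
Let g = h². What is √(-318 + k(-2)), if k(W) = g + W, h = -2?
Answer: 2*I*√79 ≈ 17.776*I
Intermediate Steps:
g = 4 (g = (-2)² = 4)
k(W) = 4 + W
√(-318 + k(-2)) = √(-318 + (4 - 2)) = √(-318 + 2) = √(-316) = 2*I*√79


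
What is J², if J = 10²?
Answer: 10000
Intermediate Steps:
J = 100
J² = 100² = 10000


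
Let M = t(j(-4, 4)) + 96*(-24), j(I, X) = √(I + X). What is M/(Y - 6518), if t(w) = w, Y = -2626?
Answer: 32/127 ≈ 0.25197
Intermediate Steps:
M = -2304 (M = √(-4 + 4) + 96*(-24) = √0 - 2304 = 0 - 2304 = -2304)
M/(Y - 6518) = -2304/(-2626 - 6518) = -2304/(-9144) = -2304*(-1/9144) = 32/127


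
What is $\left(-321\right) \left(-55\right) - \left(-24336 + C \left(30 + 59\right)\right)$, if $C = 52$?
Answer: $37363$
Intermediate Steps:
$\left(-321\right) \left(-55\right) - \left(-24336 + C \left(30 + 59\right)\right) = \left(-321\right) \left(-55\right) - \left(-24336 + 52 \left(30 + 59\right)\right) = 17655 - \left(-24336 + 52 \cdot 89\right) = 17655 - \left(-24336 + 4628\right) = 17655 - -19708 = 17655 + 19708 = 37363$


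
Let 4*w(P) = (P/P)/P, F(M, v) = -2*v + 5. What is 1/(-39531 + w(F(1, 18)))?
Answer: -124/4901845 ≈ -2.5297e-5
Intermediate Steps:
F(M, v) = 5 - 2*v
w(P) = 1/(4*P) (w(P) = ((P/P)/P)/4 = (1/P)/4 = 1/(4*P))
1/(-39531 + w(F(1, 18))) = 1/(-39531 + 1/(4*(5 - 2*18))) = 1/(-39531 + 1/(4*(5 - 36))) = 1/(-39531 + (¼)/(-31)) = 1/(-39531 + (¼)*(-1/31)) = 1/(-39531 - 1/124) = 1/(-4901845/124) = -124/4901845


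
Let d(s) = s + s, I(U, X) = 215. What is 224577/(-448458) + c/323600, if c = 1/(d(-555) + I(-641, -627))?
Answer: -10840406723743/21647217146000 ≈ -0.50078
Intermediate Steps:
d(s) = 2*s
c = -1/895 (c = 1/(2*(-555) + 215) = 1/(-1110 + 215) = 1/(-895) = -1/895 ≈ -0.0011173)
224577/(-448458) + c/323600 = 224577/(-448458) - 1/895/323600 = 224577*(-1/448458) - 1/895*1/323600 = -74859/149486 - 1/289622000 = -10840406723743/21647217146000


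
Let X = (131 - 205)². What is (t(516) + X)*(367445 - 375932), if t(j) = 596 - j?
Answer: -47153772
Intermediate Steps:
X = 5476 (X = (-74)² = 5476)
(t(516) + X)*(367445 - 375932) = ((596 - 1*516) + 5476)*(367445 - 375932) = ((596 - 516) + 5476)*(-8487) = (80 + 5476)*(-8487) = 5556*(-8487) = -47153772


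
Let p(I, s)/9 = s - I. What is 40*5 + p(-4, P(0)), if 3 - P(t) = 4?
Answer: 227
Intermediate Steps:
P(t) = -1 (P(t) = 3 - 1*4 = 3 - 4 = -1)
p(I, s) = -9*I + 9*s (p(I, s) = 9*(s - I) = -9*I + 9*s)
40*5 + p(-4, P(0)) = 40*5 + (-9*(-4) + 9*(-1)) = 200 + (36 - 9) = 200 + 27 = 227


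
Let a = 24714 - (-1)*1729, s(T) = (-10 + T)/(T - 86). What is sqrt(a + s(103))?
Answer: 14*sqrt(38998)/17 ≈ 162.63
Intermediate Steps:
s(T) = (-10 + T)/(-86 + T)
a = 26443 (a = 24714 - 1*(-1729) = 24714 + 1729 = 26443)
sqrt(a + s(103)) = sqrt(26443 + (-10 + 103)/(-86 + 103)) = sqrt(26443 + 93/17) = sqrt(449624/17) = 14*sqrt(38998)/17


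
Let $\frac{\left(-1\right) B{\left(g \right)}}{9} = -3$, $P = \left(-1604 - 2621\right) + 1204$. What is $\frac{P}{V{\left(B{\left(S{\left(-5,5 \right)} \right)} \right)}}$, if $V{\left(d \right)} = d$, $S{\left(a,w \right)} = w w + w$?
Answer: $- \frac{1007}{9} \approx -111.89$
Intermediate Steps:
$P = -3021$ ($P = -4225 + 1204 = -3021$)
$S{\left(a,w \right)} = w + w^{2}$ ($S{\left(a,w \right)} = w^{2} + w = w + w^{2}$)
$B{\left(g \right)} = 27$ ($B{\left(g \right)} = \left(-9\right) \left(-3\right) = 27$)
$\frac{P}{V{\left(B{\left(S{\left(-5,5 \right)} \right)} \right)}} = - \frac{3021}{27} = \left(-3021\right) \frac{1}{27} = - \frac{1007}{9}$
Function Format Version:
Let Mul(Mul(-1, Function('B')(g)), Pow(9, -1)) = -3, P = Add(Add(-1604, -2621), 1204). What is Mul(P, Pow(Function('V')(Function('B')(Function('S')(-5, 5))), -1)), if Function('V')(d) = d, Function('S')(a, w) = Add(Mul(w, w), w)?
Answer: Rational(-1007, 9) ≈ -111.89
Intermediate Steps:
P = -3021 (P = Add(-4225, 1204) = -3021)
Function('S')(a, w) = Add(w, Pow(w, 2)) (Function('S')(a, w) = Add(Pow(w, 2), w) = Add(w, Pow(w, 2)))
Function('B')(g) = 27 (Function('B')(g) = Mul(-9, -3) = 27)
Mul(P, Pow(Function('V')(Function('B')(Function('S')(-5, 5))), -1)) = Mul(-3021, Pow(27, -1)) = Mul(-3021, Rational(1, 27)) = Rational(-1007, 9)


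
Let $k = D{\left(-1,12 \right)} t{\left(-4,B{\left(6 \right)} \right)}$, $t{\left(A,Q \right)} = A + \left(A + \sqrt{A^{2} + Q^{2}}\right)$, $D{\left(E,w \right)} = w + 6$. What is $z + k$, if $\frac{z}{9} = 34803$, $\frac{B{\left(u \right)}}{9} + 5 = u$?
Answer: $313083 + 18 \sqrt{97} \approx 3.1326 \cdot 10^{5}$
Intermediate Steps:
$D{\left(E,w \right)} = 6 + w$
$B{\left(u \right)} = -45 + 9 u$
$z = 313227$ ($z = 9 \cdot 34803 = 313227$)
$t{\left(A,Q \right)} = \sqrt{A^{2} + Q^{2}} + 2 A$
$k = -144 + 18 \sqrt{97}$ ($k = \left(6 + 12\right) \left(\sqrt{\left(-4\right)^{2} + \left(-45 + 9 \cdot 6\right)^{2}} + 2 \left(-4\right)\right) = 18 \left(\sqrt{16 + \left(-45 + 54\right)^{2}} - 8\right) = 18 \left(\sqrt{16 + 9^{2}} - 8\right) = 18 \left(\sqrt{16 + 81} - 8\right) = 18 \left(\sqrt{97} - 8\right) = 18 \left(-8 + \sqrt{97}\right) = -144 + 18 \sqrt{97} \approx 33.279$)
$z + k = 313227 - \left(144 - 18 \sqrt{97}\right) = 313083 + 18 \sqrt{97}$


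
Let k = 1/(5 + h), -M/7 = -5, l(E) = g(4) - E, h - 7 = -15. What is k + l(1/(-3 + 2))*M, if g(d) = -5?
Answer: -421/3 ≈ -140.33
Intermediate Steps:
h = -8 (h = 7 - 15 = -8)
l(E) = -5 - E
M = 35 (M = -7*(-5) = 35)
k = -⅓ (k = 1/(5 - 8) = 1/(-3) = -⅓ ≈ -0.33333)
k + l(1/(-3 + 2))*M = -⅓ + (-5 - 1/(-3 + 2))*35 = -⅓ + (-5 - 1/(-1))*35 = -⅓ + (-5 - 1*(-1))*35 = -⅓ + (-5 + 1)*35 = -⅓ - 4*35 = -⅓ - 140 = -421/3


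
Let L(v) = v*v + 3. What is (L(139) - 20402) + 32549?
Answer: 31471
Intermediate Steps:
L(v) = 3 + v² (L(v) = v² + 3 = 3 + v²)
(L(139) - 20402) + 32549 = ((3 + 139²) - 20402) + 32549 = ((3 + 19321) - 20402) + 32549 = (19324 - 20402) + 32549 = -1078 + 32549 = 31471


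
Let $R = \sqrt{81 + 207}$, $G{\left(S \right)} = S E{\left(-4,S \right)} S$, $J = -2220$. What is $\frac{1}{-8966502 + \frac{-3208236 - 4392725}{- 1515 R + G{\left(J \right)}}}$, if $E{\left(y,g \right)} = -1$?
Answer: $- \frac{217782537337725678000}{1952747220713518391539494721} + \frac{138185470980 \sqrt{2}}{1952747220713518391539494721} \approx -1.1153 \cdot 10^{-7}$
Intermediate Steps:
$G{\left(S \right)} = - S^{2}$ ($G{\left(S \right)} = S \left(-1\right) S = - S S = - S^{2}$)
$R = 12 \sqrt{2}$ ($R = \sqrt{288} = 12 \sqrt{2} \approx 16.971$)
$\frac{1}{-8966502 + \frac{-3208236 - 4392725}{- 1515 R + G{\left(J \right)}}} = \frac{1}{-8966502 + \frac{-3208236 - 4392725}{- 1515 \cdot 12 \sqrt{2} - \left(-2220\right)^{2}}} = \frac{1}{-8966502 - \frac{7600961}{- 18180 \sqrt{2} - 4928400}} = \frac{1}{-8966502 - \frac{7600961}{-4928400 - 18180 \sqrt{2}}}$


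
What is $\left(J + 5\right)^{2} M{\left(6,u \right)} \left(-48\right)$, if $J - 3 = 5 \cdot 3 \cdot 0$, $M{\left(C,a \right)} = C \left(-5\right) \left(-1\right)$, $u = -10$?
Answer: $-92160$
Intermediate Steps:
$M{\left(C,a \right)} = 5 C$ ($M{\left(C,a \right)} = - 5 C \left(-1\right) = 5 C$)
$J = 3$ ($J = 3 + 5 \cdot 3 \cdot 0 = 3 + 15 \cdot 0 = 3 + 0 = 3$)
$\left(J + 5\right)^{2} M{\left(6,u \right)} \left(-48\right) = \left(3 + 5\right)^{2} \cdot 5 \cdot 6 \left(-48\right) = 8^{2} \cdot 30 \left(-48\right) = 64 \cdot 30 \left(-48\right) = 1920 \left(-48\right) = -92160$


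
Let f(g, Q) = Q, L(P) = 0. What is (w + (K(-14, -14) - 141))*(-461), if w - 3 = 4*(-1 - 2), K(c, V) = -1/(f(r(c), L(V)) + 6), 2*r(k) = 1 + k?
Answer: 415361/6 ≈ 69227.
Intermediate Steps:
r(k) = 1/2 + k/2 (r(k) = (1 + k)/2 = 1/2 + k/2)
K(c, V) = -1/6 (K(c, V) = -1/(0 + 6) = -1/6)
w = -9 (w = 3 + 4*(-1 - 2) = 3 + 4*(-3) = 3 - 12 = -9)
(w + (K(-14, -14) - 141))*(-461) = (-9 + (-1/6 - 141))*(-461) = (-9 - 847/6)*(-461) = -901/6*(-461) = 415361/6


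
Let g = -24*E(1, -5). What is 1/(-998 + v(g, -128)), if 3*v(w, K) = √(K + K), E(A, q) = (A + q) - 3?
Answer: -4491/4482146 - 12*I/2241073 ≈ -0.001002 - 5.3546e-6*I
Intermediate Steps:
E(A, q) = -3 + A + q
g = 168 (g = -24*(-3 + 1 - 5) = -24*(-7) = 168)
v(w, K) = √2*√K/3 (v(w, K) = √(K + K)/3 = √(2*K)/3 = (√2*√K)/3 = √2*√K/3)
1/(-998 + v(g, -128)) = 1/(-998 + √2*√(-128)/3) = 1/(-998 + √2*(8*I*√2)/3) = 1/(-998 + 16*I/3) = 9*(-998 - 16*I/3)/8964292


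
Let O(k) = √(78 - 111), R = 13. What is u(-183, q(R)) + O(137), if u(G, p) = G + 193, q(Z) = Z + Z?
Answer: 10 + I*√33 ≈ 10.0 + 5.7446*I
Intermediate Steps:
q(Z) = 2*Z
u(G, p) = 193 + G
O(k) = I*√33 (O(k) = √(-33) = I*√33)
u(-183, q(R)) + O(137) = (193 - 183) + I*√33 = 10 + I*√33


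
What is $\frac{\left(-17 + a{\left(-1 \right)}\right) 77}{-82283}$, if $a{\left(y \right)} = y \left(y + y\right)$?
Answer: $\frac{1155}{82283} \approx 0.014037$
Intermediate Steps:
$a{\left(y \right)} = 2 y^{2}$ ($a{\left(y \right)} = y 2 y = 2 y^{2}$)
$\frac{\left(-17 + a{\left(-1 \right)}\right) 77}{-82283} = \frac{\left(-17 + 2 \left(-1\right)^{2}\right) 77}{-82283} = \left(-17 + 2 \cdot 1\right) 77 \left(- \frac{1}{82283}\right) = \left(-17 + 2\right) 77 \left(- \frac{1}{82283}\right) = \left(-15\right) 77 \left(- \frac{1}{82283}\right) = \left(-1155\right) \left(- \frac{1}{82283}\right) = \frac{1155}{82283}$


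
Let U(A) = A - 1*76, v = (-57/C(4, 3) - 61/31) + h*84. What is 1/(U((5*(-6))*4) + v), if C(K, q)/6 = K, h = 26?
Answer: 248/491947 ≈ 0.00050412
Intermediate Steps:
C(K, q) = 6*K
v = 540555/248 (v = (-57/(6*4) - 61/31) + 26*84 = (-57/24 - 61*1/31) + 2184 = (-57*1/24 - 61/31) + 2184 = (-19/8 - 61/31) + 2184 = -1077/248 + 2184 = 540555/248 ≈ 2179.7)
U(A) = -76 + A (U(A) = A - 76 = -76 + A)
1/(U((5*(-6))*4) + v) = 1/((-76 + (5*(-6))*4) + 540555/248) = 1/((-76 - 30*4) + 540555/248) = 1/((-76 - 120) + 540555/248) = 1/(-196 + 540555/248) = 1/(491947/248) = 248/491947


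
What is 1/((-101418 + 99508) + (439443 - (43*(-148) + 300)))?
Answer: 1/443597 ≈ 2.2543e-6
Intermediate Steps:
1/((-101418 + 99508) + (439443 - (43*(-148) + 300))) = 1/(-1910 + (439443 - (-6364 + 300))) = 1/(-1910 + (439443 - 1*(-6064))) = 1/(-1910 + (439443 + 6064)) = 1/(-1910 + 445507) = 1/443597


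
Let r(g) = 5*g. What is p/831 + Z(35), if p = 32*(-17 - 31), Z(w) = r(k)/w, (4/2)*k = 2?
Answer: -3307/1939 ≈ -1.7055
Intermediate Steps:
k = 1 (k = (1/2)*2 = 1)
Z(w) = 5/w (Z(w) = (5*1)/w = 5/w)
p = -1536 (p = 32*(-48) = -1536)
p/831 + Z(35) = -1536/831 + 5/35 = -1536*1/831 + 5*(1/35) = -512/277 + 1/7 = -3307/1939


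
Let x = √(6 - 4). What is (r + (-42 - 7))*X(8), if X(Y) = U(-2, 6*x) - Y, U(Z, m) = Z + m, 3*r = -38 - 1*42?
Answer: 2270/3 - 454*√2 ≈ 114.61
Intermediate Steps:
r = -80/3 (r = (-38 - 1*42)/3 = (-38 - 42)/3 = (⅓)*(-80) = -80/3 ≈ -26.667)
x = √2 ≈ 1.4142
X(Y) = -2 - Y + 6*√2 (X(Y) = (-2 + 6*√2) - Y = -2 - Y + 6*√2)
(r + (-42 - 7))*X(8) = (-80/3 + (-42 - 7))*(-2 - 1*8 + 6*√2) = (-80/3 - 49)*(-2 - 8 + 6*√2) = -227*(-10 + 6*√2)/3 = 2270/3 - 454*√2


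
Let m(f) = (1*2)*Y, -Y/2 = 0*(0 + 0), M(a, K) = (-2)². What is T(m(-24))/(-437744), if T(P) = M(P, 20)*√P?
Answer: 0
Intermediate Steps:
M(a, K) = 4
Y = 0 (Y = -0*(0 + 0) = -0*0 = -2*0 = 0)
m(f) = 0 (m(f) = (1*2)*0 = 2*0 = 0)
T(P) = 4*√P
T(m(-24))/(-437744) = (4*√0)/(-437744) = (4*0)*(-1/437744) = 0*(-1/437744) = 0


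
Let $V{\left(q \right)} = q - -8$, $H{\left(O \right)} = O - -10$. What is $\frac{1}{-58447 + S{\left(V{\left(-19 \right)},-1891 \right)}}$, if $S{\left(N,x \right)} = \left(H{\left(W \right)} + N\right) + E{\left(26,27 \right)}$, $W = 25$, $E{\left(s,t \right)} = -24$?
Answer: $- \frac{1}{58447} \approx -1.711 \cdot 10^{-5}$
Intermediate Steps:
$H{\left(O \right)} = 10 + O$ ($H{\left(O \right)} = O + 10 = 10 + O$)
$V{\left(q \right)} = 8 + q$ ($V{\left(q \right)} = q + 8 = 8 + q$)
$S{\left(N,x \right)} = 11 + N$ ($S{\left(N,x \right)} = \left(\left(10 + 25\right) + N\right) - 24 = \left(35 + N\right) - 24 = 11 + N$)
$\frac{1}{-58447 + S{\left(V{\left(-19 \right)},-1891 \right)}} = \frac{1}{-58447 + \left(11 + \left(8 - 19\right)\right)} = \frac{1}{-58447 + \left(11 - 11\right)} = \frac{1}{-58447 + 0} = \frac{1}{-58447} = - \frac{1}{58447}$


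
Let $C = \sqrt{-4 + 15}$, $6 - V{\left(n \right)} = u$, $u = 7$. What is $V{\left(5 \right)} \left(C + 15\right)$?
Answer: $-15 - \sqrt{11} \approx -18.317$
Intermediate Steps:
$V{\left(n \right)} = -1$ ($V{\left(n \right)} = 6 - 7 = -1$)
$C = \sqrt{11} \approx 3.3166$
$V{\left(5 \right)} \left(C + 15\right) = - (\sqrt{11} + 15) = - (15 + \sqrt{11}) = -15 - \sqrt{11}$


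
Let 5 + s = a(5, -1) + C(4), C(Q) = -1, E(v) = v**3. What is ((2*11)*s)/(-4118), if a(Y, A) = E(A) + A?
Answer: 88/2059 ≈ 0.042739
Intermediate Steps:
a(Y, A) = A + A**3 (a(Y, A) = A**3 + A = A + A**3)
s = -8 (s = -5 + ((-1 + (-1)**3) - 1) = -5 + ((-1 - 1) - 1) = -5 + (-2 - 1) = -5 - 3 = -8)
((2*11)*s)/(-4118) = ((2*11)*(-8))/(-4118) = (22*(-8))*(-1/4118) = -176*(-1/4118) = 88/2059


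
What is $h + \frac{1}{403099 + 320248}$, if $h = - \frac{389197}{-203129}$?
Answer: $\frac{281524685488}{146932752763} \approx 1.916$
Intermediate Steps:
$h = \frac{389197}{203129}$ ($h = \left(-389197\right) \left(- \frac{1}{203129}\right) = \frac{389197}{203129} \approx 1.916$)
$h + \frac{1}{403099 + 320248} = \frac{389197}{203129} + \frac{1}{403099 + 320248} = \frac{389197}{203129} + \frac{1}{723347} = \frac{281524685488}{146932752763}$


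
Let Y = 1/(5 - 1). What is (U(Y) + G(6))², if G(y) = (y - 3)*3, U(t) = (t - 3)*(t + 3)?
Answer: 1/256 ≈ 0.0039063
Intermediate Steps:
Y = ¼ (Y = 1/4 = ¼ ≈ 0.25000)
U(t) = (-3 + t)*(3 + t)
G(y) = -9 + 3*y (G(y) = (-3 + y)*3 = -9 + 3*y)
(U(Y) + G(6))² = ((-9 + (¼)²) + (-9 + 3*6))² = ((-9 + 1/16) + (-9 + 18))² = (-143/16 + 9)² = (1/16)² = 1/256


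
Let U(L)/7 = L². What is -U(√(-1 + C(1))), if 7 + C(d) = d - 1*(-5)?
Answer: 14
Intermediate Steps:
C(d) = -2 + d (C(d) = -7 + (d - 1*(-5)) = -7 + (d + 5) = -7 + (5 + d) = -2 + d)
U(L) = 7*L²
-U(√(-1 + C(1))) = -7*(√(-1 + (-2 + 1)))² = -7*(√(-1 - 1))² = -7*(√(-2))² = -7*(I*√2)² = -7*(-2) = -1*(-14) = 14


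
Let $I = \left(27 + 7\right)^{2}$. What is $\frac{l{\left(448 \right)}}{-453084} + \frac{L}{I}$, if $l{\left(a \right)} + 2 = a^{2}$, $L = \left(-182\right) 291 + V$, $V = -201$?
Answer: $- \frac{357637003}{7702428} \approx -46.432$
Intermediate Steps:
$L = -53163$ ($L = \left(-182\right) 291 - 201 = -52962 - 201 = -53163$)
$l{\left(a \right)} = -2 + a^{2}$
$I = 1156$ ($I = 34^{2} = 1156$)
$\frac{l{\left(448 \right)}}{-453084} + \frac{L}{I} = \frac{-2 + 448^{2}}{-453084} - \frac{53163}{1156} = \left(-2 + 200704\right) \left(- \frac{1}{453084}\right) - \frac{53163}{1156} = 200702 \left(- \frac{1}{453084}\right) - \frac{53163}{1156} = - \frac{5903}{13326} - \frac{53163}{1156} = - \frac{357637003}{7702428}$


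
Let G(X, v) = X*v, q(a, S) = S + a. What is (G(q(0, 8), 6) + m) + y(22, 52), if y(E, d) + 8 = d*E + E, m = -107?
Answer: 1099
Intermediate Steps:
y(E, d) = -8 + E + E*d (y(E, d) = -8 + (d*E + E) = -8 + (E*d + E) = -8 + (E + E*d) = -8 + E + E*d)
(G(q(0, 8), 6) + m) + y(22, 52) = ((8 + 0)*6 - 107) + (-8 + 22 + 22*52) = (8*6 - 107) + (-8 + 22 + 1144) = (48 - 107) + 1158 = -59 + 1158 = 1099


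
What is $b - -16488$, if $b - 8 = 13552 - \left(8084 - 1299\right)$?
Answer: $23263$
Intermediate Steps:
$b = 6775$ ($b = 8 + \left(13552 - \left(8084 - 1299\right)\right) = 8 + \left(13552 - 6785\right) = 8 + 6767 = 6775$)
$b - -16488 = 6775 - -16488 = 6775 + 16488 = 23263$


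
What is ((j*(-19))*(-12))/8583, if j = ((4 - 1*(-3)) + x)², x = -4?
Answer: 684/2861 ≈ 0.23908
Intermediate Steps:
j = 9 (j = ((4 - 1*(-3)) - 4)² = ((4 + 3) - 4)² = (7 - 4)² = 3² = 9)
((j*(-19))*(-12))/8583 = ((9*(-19))*(-12))/8583 = -171*(-12)*(1/8583) = 2052*(1/8583) = 684/2861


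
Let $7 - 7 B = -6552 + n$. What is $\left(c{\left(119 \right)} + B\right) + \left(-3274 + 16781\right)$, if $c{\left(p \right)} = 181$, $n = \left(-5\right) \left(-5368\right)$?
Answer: $\frac{75535}{7} \approx 10791.0$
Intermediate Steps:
$n = 26840$
$B = - \frac{20281}{7}$ ($B = 1 - \frac{-6552 + 26840}{7} = 1 - \frac{20288}{7} = - \frac{20281}{7} \approx -2897.3$)
$\left(c{\left(119 \right)} + B\right) + \left(-3274 + 16781\right) = \left(181 - \frac{20281}{7}\right) + \left(-3274 + 16781\right) = - \frac{19014}{7} + 13507 = \frac{75535}{7}$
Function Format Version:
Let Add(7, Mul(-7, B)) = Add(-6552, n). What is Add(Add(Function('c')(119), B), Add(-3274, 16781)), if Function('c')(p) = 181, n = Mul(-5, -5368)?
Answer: Rational(75535, 7) ≈ 10791.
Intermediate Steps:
n = 26840
B = Rational(-20281, 7) (B = Add(1, Mul(Rational(-1, 7), Add(-6552, 26840))) = Add(1, Mul(Rational(-1, 7), 20288)) = Add(1, Rational(-20288, 7)) = Rational(-20281, 7) ≈ -2897.3)
Add(Add(Function('c')(119), B), Add(-3274, 16781)) = Add(Add(181, Rational(-20281, 7)), Add(-3274, 16781)) = Add(Rational(-19014, 7), 13507) = Rational(75535, 7)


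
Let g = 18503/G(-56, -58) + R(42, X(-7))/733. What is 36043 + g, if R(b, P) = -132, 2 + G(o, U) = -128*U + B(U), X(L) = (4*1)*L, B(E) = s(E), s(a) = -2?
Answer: 196045414239/5438860 ≈ 36045.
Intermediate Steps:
B(E) = -2
X(L) = 4*L
G(o, U) = -4 - 128*U (G(o, U) = -2 + (-128*U - 2) = -2 + (-2 - 128*U) = -4 - 128*U)
g = 12583259/5438860 (g = 18503/(-4 - 128*(-58)) - 132/733 = 18503/(-4 + 7424) - 132*1/733 = 18503/7420 - 132/733 = 12583259/5438860 ≈ 2.3136)
36043 + g = 36043 + 12583259/5438860 = 196045414239/5438860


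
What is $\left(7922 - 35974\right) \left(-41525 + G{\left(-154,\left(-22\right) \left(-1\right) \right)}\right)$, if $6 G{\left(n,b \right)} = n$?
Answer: $\frac{3496737904}{3} \approx 1.1656 \cdot 10^{9}$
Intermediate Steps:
$G{\left(n,b \right)} = \frac{n}{6}$
$\left(7922 - 35974\right) \left(-41525 + G{\left(-154,\left(-22\right) \left(-1\right) \right)}\right) = \left(7922 - 35974\right) \left(-41525 + \frac{1}{6} \left(-154\right)\right) = - 28052 \left(-41525 - \frac{77}{3}\right) = \left(-28052\right) \left(- \frac{124652}{3}\right) = \frac{3496737904}{3}$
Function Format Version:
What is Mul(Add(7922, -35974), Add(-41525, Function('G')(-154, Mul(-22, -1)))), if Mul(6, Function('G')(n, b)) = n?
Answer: Rational(3496737904, 3) ≈ 1.1656e+9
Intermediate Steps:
Function('G')(n, b) = Mul(Rational(1, 6), n)
Mul(Add(7922, -35974), Add(-41525, Function('G')(-154, Mul(-22, -1)))) = Mul(Add(7922, -35974), Add(-41525, Mul(Rational(1, 6), -154))) = Mul(-28052, Add(-41525, Rational(-77, 3))) = Mul(-28052, Rational(-124652, 3)) = Rational(3496737904, 3)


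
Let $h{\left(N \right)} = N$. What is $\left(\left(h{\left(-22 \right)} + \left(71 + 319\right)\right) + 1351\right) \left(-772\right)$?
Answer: $-1327068$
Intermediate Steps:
$\left(\left(h{\left(-22 \right)} + \left(71 + 319\right)\right) + 1351\right) \left(-772\right) = \left(\left(-22 + \left(71 + 319\right)\right) + 1351\right) \left(-772\right) = \left(\left(-22 + 390\right) + 1351\right) \left(-772\right) = \left(368 + 1351\right) \left(-772\right) = 1719 \left(-772\right) = -1327068$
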